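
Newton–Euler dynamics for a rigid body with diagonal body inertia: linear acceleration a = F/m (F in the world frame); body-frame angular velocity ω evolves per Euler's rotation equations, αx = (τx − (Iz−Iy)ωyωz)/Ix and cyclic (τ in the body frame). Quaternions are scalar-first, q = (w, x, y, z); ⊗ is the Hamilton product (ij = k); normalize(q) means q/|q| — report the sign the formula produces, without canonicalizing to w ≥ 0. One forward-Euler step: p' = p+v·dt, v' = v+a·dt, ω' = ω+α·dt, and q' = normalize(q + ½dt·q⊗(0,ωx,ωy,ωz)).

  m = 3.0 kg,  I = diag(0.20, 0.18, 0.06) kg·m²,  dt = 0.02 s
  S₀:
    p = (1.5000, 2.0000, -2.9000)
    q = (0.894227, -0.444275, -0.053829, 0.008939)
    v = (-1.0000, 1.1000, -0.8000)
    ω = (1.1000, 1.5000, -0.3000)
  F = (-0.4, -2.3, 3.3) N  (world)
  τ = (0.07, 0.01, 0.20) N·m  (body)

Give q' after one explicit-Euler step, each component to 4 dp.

q' = (0.8998, -0.4343, -0.0416, 0.0002)

q⊗(0,ω) = (0.5721277, 0.9863899, 1.2178909, -0.8754687)
updated quaternion q' = (0.8998, -0.4343, -0.0416, 0.0002)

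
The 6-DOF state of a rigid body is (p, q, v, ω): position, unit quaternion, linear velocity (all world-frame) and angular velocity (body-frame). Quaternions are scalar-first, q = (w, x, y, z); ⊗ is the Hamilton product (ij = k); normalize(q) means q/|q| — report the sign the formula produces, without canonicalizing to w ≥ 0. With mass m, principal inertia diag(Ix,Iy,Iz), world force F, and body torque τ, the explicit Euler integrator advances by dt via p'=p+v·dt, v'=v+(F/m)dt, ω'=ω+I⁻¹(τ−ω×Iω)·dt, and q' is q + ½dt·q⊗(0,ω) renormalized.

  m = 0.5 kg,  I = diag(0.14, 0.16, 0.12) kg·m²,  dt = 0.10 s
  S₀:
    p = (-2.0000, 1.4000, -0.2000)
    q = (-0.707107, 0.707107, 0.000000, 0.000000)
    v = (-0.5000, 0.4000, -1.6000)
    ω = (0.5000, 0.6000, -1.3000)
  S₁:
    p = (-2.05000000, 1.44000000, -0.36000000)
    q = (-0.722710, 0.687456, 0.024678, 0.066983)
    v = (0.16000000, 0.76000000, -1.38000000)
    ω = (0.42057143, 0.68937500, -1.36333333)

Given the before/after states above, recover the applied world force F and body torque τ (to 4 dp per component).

F = (3.3000, 1.8000, 1.1000)
τ = (-0.0800, 0.1300, -0.0700)

v₁ − v₀ = (0.66000000, 0.36000000, 0.22000000)
m·(v₁−v₀)/dt = (3.3000, 1.8000, 1.1000)
ω₁ − ω₀ = (-0.07942857, 0.08937500, -0.06333333)
I·α + gyro = (-0.0800, 0.1300, -0.0700)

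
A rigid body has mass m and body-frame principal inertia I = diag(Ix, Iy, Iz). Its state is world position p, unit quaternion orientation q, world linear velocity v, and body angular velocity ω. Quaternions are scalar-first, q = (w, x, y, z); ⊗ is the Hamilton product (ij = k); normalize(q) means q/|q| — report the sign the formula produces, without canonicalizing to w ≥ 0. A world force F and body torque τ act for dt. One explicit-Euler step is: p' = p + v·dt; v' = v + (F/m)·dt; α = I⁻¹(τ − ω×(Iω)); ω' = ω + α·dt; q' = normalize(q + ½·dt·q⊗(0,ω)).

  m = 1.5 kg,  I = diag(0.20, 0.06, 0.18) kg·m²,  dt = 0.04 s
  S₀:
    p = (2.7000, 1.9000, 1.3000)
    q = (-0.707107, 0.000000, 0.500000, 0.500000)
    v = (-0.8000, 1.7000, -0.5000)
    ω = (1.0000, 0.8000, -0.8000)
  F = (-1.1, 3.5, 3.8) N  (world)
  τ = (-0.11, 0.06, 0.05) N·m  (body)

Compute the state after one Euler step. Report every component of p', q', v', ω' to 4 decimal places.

p' = (2.6680, 1.9680, 1.2800)
q' = (-0.7068, -0.0301, 0.4985, 0.5011)
v' = (-0.8293, 1.7933, -0.3987)
ω' = (0.9934, 0.8507, -0.7640)

linear accel F/m = (-0.7333, 2.3333, 2.5333)
p' = p + v·dt = (2.6680, 1.9680, 1.2800)
v + (F/m)dt = (-0.8293, 1.7933, -0.3987)
gyro term ω×Iω = (-0.0768, -0.0160, -0.1120)
α = I⁻¹(τ − ω×Iω) = (-0.1660, 1.2667, 0.9000)
ω' = ω + α·dt = (0.9934, 0.8507, -0.7640)
2q̇ = q⊗(0,ω) = (0.0000000, -1.5071070, -0.0656856, 0.0656856)
updated quaternion q' = (-0.7068, -0.0301, 0.4985, 0.5011)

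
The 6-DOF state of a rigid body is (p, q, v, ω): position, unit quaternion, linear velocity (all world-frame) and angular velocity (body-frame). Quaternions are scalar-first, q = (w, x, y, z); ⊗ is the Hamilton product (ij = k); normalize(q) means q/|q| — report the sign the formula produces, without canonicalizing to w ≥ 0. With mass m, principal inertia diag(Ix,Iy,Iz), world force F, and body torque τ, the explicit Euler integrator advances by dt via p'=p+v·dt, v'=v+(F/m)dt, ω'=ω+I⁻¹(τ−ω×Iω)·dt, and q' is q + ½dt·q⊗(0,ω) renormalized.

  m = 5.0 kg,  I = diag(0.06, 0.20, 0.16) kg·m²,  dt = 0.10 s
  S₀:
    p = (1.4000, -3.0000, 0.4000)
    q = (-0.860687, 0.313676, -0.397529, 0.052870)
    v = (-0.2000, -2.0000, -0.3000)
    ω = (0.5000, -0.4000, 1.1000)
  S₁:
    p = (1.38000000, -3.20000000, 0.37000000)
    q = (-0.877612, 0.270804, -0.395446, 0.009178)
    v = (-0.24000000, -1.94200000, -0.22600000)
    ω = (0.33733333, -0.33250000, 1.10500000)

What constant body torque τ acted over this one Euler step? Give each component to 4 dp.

τ = (-0.0800, 0.0800, -0.0200)

Δω = ω₁−ω₀ = (-0.16266667, 0.06750000, 0.00500000)
gyro term ω₀×Iω₀ = (0.0176, -0.0550, -0.0280)
I·α + gyro = (-0.0800, 0.0800, -0.0200)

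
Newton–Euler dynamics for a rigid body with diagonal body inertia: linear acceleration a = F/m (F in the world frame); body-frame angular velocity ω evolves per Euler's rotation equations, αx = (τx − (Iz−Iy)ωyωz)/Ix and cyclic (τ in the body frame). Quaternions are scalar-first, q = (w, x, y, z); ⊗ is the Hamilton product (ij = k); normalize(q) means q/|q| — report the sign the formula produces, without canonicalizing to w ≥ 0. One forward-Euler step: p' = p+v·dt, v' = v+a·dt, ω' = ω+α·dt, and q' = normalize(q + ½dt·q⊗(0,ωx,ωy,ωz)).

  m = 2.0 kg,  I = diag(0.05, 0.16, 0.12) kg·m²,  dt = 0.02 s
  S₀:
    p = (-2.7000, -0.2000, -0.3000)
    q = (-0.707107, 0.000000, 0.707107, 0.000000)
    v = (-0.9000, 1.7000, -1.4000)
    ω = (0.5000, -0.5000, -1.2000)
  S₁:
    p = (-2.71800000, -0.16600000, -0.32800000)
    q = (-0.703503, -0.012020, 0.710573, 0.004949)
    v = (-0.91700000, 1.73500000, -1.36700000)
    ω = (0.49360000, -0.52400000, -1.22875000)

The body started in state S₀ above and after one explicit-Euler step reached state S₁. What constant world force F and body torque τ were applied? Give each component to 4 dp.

Δv = v₁−v₀ = (-0.01700000, 0.03500000, 0.03300000)
m·(v₁−v₀)/dt = (-1.7000, 3.5000, 3.3000)
rate change Δω = (-0.00640000, -0.02400000, -0.02875000)
gyro term ω₀×Iω₀ = (-0.0240, 0.0420, -0.0275)
I·α + gyro = (-0.0400, -0.1500, -0.2000)

F = (-1.7000, 3.5000, 3.3000)
τ = (-0.0400, -0.1500, -0.2000)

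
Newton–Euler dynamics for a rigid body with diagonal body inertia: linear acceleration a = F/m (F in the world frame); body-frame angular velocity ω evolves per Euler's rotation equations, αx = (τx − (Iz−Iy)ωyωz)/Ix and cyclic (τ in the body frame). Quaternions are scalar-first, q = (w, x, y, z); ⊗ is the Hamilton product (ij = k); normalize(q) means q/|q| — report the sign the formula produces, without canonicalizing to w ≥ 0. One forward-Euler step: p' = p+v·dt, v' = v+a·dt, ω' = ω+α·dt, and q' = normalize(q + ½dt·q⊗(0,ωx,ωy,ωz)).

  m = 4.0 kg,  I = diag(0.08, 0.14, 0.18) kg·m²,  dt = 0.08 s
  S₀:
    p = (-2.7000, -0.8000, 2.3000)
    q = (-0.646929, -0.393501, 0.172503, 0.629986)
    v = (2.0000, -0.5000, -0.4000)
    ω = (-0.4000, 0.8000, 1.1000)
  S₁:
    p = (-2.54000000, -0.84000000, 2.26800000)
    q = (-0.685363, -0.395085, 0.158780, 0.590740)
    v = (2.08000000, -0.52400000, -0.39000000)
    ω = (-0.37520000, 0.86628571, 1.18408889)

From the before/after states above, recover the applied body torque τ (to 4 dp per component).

Δω = ω₁−ω₀ = (0.02480000, 0.06628571, 0.08408889)
applied torque τ = (0.0600, 0.1600, 0.1700)

τ = (0.0600, 0.1600, 0.1700)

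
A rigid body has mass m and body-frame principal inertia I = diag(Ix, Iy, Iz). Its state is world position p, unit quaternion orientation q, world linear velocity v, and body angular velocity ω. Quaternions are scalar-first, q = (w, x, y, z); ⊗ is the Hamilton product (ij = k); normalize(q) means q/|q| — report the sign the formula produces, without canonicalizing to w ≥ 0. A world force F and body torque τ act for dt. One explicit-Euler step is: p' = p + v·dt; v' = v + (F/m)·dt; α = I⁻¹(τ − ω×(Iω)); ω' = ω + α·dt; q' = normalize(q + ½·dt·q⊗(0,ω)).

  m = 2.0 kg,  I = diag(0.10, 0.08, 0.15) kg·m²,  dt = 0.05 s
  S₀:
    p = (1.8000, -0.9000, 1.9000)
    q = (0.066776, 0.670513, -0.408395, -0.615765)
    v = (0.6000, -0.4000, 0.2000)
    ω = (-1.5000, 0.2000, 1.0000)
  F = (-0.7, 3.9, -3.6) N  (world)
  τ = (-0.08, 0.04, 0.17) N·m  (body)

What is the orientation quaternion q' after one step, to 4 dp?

q' = (0.1092, 0.6602, -0.4013, -0.6254)

2q̇ = q⊗(0,ω) = (1.7032135, -0.3854060, 0.2664897, -0.4117139)
updated quaternion q' = (0.1092, 0.6602, -0.4013, -0.6254)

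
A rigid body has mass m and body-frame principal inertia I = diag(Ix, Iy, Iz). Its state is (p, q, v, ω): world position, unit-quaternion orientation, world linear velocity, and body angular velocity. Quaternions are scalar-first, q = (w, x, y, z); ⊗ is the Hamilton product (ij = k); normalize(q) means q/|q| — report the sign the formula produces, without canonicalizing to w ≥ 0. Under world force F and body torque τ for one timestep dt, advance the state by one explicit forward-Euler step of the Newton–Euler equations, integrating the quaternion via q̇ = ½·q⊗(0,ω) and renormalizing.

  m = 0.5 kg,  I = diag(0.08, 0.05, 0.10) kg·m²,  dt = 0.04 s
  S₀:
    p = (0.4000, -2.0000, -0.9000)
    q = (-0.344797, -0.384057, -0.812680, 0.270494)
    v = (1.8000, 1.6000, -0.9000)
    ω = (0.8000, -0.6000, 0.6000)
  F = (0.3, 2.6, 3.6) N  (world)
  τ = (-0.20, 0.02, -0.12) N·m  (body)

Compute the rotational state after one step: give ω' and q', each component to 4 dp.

gyro term ω×Iω = (-0.0180, -0.0096, 0.0144)
(τ − ω×Iω)/I = (-2.2750, 0.5920, -1.3440)
ω + α·dt = (0.7090, -0.5763, 0.5462)
Hamilton product q⊗(0,ω) = (-0.3426588, -0.6011492, 0.6537076, 0.6737000)
updated quaternion q' = (-0.3516, -0.3960, -0.7994, 0.2839)

ω' = (0.7090, -0.5763, 0.5462)
q' = (-0.3516, -0.3960, -0.7994, 0.2839)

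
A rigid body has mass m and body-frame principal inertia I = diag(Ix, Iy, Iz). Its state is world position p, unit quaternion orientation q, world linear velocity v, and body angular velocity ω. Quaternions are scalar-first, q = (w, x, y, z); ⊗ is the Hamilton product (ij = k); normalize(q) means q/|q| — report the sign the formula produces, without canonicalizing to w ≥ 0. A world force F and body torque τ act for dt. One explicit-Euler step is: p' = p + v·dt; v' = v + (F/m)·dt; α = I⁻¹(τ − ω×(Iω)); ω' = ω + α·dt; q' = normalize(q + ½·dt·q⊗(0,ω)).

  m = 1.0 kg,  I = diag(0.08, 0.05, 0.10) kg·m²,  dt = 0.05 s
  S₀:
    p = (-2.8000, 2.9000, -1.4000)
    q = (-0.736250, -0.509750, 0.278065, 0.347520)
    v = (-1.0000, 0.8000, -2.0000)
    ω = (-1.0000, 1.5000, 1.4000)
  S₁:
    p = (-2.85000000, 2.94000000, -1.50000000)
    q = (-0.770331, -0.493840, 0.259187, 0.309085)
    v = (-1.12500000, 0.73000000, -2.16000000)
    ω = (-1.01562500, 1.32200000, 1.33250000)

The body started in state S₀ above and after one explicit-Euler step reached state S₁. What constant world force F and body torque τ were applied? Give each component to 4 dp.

F = (-2.5000, -1.4000, -3.2000)
τ = (0.0800, -0.1500, -0.0900)

rate change Δω = (-0.01562500, -0.17800000, -0.06750000)
τ = I·(Δω/dt) + ω₀×(Iω₀) = (0.0800, -0.1500, -0.0900)
v₁ − v₀ = (-0.12500000, -0.07000000, -0.16000000)
m·(v₁−v₀)/dt = (-2.5000, -1.4000, -3.2000)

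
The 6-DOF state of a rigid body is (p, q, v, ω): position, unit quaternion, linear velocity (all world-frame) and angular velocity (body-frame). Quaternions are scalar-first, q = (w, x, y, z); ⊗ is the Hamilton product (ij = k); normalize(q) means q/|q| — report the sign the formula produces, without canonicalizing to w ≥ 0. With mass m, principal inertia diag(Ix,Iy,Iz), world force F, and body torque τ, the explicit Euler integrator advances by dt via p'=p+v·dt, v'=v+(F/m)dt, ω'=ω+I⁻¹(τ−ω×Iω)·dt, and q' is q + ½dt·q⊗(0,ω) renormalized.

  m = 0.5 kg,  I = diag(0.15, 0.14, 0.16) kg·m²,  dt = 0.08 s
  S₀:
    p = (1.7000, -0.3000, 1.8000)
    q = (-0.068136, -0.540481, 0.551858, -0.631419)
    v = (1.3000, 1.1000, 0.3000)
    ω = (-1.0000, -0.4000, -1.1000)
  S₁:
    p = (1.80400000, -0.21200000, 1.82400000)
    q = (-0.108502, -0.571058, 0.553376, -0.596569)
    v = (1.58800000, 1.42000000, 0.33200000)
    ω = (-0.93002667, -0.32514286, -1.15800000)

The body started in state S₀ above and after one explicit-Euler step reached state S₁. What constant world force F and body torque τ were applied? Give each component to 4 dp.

rate change Δω = (0.06997333, 0.07485714, -0.05800000)
gyro term ω₀×Iω₀ = (0.0088, -0.0110, -0.0040)
τ = I·(Δω/dt) + ω₀×(Iω₀) = (0.1400, 0.1200, -0.1200)
Δv = v₁−v₀ = (0.28800000, 0.32000000, 0.03200000)
F = m·Δv/dt = (1.8000, 2.0000, 0.2000)

F = (1.8000, 2.0000, 0.2000)
τ = (0.1400, 0.1200, -0.1200)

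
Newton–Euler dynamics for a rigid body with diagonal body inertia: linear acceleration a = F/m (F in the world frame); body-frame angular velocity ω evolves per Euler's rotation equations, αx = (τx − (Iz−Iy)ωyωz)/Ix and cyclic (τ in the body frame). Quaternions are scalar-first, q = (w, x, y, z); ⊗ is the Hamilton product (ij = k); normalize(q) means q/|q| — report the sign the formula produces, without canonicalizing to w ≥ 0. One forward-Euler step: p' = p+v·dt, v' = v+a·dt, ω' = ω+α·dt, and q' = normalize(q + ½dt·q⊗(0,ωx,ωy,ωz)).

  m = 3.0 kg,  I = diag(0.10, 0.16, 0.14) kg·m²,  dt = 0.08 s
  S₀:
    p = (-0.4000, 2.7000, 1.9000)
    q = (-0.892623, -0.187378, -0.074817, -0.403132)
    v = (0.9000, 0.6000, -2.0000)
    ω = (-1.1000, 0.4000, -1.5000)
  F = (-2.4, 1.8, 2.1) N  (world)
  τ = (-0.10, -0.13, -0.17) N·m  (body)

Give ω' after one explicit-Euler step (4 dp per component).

(τ − ω×Iω)/I = (-1.1200, -0.4000, -1.0257)
ω' = ω + α·dt = (-1.1896, 0.3680, -1.5821)

ω' = (-1.1896, 0.3680, -1.5821)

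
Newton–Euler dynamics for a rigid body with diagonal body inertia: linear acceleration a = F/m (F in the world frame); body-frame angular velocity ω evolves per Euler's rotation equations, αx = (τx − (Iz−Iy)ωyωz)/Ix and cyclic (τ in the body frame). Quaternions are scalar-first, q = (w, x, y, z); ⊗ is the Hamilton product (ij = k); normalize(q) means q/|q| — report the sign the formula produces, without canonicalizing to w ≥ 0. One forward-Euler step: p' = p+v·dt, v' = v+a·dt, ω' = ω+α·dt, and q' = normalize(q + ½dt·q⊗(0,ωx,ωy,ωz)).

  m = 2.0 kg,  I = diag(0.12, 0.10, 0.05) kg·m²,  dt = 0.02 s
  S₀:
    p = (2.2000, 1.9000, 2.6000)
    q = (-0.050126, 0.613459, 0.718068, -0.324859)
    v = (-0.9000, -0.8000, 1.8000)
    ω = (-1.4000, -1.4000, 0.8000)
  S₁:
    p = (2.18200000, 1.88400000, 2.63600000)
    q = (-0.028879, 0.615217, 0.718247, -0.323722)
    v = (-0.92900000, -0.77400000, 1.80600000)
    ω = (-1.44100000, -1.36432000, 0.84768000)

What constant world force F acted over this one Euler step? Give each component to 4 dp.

F = (-2.9000, 2.6000, 0.6000)

velocity change Δv = (-0.02900000, 0.02600000, 0.00600000)
m·(v₁−v₀)/dt = (-2.9000, 2.6000, 0.6000)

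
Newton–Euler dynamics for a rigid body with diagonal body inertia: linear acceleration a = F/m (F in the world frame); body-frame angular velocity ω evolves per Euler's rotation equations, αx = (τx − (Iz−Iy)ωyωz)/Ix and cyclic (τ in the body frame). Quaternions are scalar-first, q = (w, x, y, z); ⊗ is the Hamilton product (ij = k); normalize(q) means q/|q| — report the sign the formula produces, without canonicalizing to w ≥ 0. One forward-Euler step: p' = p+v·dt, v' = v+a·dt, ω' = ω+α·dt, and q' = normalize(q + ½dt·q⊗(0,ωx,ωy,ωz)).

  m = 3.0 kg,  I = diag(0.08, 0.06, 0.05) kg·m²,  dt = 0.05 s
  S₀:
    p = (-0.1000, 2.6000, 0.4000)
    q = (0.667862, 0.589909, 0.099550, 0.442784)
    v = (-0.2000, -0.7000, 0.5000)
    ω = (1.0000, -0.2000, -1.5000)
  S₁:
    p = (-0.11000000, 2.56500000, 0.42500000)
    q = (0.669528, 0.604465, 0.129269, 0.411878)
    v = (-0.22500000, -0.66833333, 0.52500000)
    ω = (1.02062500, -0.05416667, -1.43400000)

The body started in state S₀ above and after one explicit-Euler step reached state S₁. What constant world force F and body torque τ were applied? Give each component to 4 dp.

F = (-1.5000, 1.9000, 1.5000)
τ = (0.0300, 0.1300, 0.0700)

v₁ − v₀ = (-0.02500000, 0.03166667, 0.02500000)
m·(v₁−v₀)/dt = (-1.5000, 1.9000, 1.5000)
Δω = ω₁−ω₀ = (0.02062500, 0.14583333, 0.06600000)
gyro term ω₀×Iω₀ = (-0.0030, -0.0450, 0.0040)
applied torque τ = (0.0300, 0.1300, 0.0700)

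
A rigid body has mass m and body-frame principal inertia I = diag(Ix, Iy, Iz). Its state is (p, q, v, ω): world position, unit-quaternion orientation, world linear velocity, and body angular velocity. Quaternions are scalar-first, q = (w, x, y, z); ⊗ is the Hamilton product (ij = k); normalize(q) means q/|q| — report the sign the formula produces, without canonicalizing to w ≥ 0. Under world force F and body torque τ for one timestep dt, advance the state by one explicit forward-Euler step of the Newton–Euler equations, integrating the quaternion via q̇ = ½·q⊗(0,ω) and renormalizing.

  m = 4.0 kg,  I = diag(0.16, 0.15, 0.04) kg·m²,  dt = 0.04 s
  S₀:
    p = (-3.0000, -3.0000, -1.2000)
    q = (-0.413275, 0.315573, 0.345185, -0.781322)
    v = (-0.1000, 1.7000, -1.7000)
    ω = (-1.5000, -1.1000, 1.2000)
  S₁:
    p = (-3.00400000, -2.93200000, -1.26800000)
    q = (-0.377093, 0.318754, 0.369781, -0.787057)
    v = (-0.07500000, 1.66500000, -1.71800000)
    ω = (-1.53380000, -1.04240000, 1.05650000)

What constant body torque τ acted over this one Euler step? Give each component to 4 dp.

τ = (0.0100, 0.0000, -0.1600)

ω₁ − ω₀ = (-0.03380000, 0.05760000, -0.14350000)
precession coupling = (0.1452, -0.2160, -0.0165)
I·α + gyro = (0.0100, 0.0000, -0.1600)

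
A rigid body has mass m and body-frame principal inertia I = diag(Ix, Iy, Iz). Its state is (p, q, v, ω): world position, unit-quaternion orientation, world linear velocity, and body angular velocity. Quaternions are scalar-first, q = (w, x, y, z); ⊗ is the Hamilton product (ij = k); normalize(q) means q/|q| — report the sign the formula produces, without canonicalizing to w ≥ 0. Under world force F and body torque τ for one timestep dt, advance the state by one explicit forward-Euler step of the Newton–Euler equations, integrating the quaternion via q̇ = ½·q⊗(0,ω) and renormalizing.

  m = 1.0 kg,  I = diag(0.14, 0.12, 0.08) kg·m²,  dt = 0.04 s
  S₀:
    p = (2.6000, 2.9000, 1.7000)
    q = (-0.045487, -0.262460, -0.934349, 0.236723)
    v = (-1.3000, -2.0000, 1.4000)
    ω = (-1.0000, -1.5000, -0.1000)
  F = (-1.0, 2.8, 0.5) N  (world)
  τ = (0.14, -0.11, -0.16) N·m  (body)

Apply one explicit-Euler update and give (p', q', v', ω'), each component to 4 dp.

p' = (2.5480, 2.8200, 1.7560)
q' = (-0.0782, -0.2524, -0.9376, 0.2259)
v' = (-1.3400, -1.8880, 1.4200)
ω' = (-0.9583, -1.5387, -0.1650)

linear accel F/m = (-1.0000, 2.8000, 0.5000)
new position p' = (2.5480, 2.8200, 1.7560)
new velocity v' = (-1.3400, -1.8880, 1.4200)
gyro term ω×Iω = (-0.0060, 0.0060, -0.0300)
angular accel α = (1.0429, -0.9667, -1.6250)
ω + α·dt = (-0.9583, -1.5387, -0.1650)
Hamilton product q⊗(0,ω) = (-1.6403112, 0.4940064, -0.1947385, -0.5361103)
q + ½dt·q⊗(0,ω), renormalized = (-0.0782, -0.2524, -0.9376, 0.2259)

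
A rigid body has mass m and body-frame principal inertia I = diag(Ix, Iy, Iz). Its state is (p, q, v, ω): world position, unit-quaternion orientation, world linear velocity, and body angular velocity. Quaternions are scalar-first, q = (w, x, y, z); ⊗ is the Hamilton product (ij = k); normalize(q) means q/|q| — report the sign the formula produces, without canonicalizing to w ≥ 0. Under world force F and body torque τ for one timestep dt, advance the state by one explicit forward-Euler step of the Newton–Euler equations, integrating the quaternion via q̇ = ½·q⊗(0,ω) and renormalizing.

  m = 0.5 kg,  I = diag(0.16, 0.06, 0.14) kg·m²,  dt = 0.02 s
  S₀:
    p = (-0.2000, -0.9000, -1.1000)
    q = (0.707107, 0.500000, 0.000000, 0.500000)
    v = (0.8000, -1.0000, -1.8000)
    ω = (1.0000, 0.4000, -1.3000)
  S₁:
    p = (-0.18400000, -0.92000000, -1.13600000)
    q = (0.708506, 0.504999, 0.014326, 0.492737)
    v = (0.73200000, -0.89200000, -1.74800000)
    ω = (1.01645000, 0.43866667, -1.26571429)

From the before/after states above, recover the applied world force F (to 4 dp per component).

velocity change Δv = (-0.06800000, 0.10800000, 0.05200000)
F = m·Δv/dt = (-1.7000, 2.7000, 1.3000)

F = (-1.7000, 2.7000, 1.3000)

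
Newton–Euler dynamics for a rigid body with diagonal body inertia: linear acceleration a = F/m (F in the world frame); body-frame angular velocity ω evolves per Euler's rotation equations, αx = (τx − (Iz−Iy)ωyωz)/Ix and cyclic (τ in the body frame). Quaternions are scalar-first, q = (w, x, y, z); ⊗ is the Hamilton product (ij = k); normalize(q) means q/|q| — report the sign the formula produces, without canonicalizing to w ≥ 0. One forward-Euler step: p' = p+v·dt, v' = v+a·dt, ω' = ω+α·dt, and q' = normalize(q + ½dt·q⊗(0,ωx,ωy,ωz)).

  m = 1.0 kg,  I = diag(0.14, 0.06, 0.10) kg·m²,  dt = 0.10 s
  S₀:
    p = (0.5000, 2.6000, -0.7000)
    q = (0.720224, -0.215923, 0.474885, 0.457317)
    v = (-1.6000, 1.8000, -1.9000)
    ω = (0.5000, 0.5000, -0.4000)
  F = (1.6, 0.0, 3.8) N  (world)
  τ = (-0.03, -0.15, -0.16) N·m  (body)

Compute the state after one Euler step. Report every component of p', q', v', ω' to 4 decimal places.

a = (1.6000, 0.0000, 3.8000)
new position p' = (0.3400, 2.7800, -0.8900)
v' = v + a·dt = (-1.4400, 1.8000, -1.5200)
(τ − ω×Iω)/I = (-0.1571, -2.3667, -1.4000)
new body rate ω' = (0.4843, 0.2633, -0.5400)
Hamilton product q⊗(0,ω) = (0.0534458, -0.0585005, 0.5024013, -0.6334936)
q + ½dt·q⊗(0,ω), renormalized = (0.7223, -0.2187, 0.4996, 0.4253)

p' = (0.3400, 2.7800, -0.8900)
q' = (0.7223, -0.2187, 0.4996, 0.4253)
v' = (-1.4400, 1.8000, -1.5200)
ω' = (0.4843, 0.2633, -0.5400)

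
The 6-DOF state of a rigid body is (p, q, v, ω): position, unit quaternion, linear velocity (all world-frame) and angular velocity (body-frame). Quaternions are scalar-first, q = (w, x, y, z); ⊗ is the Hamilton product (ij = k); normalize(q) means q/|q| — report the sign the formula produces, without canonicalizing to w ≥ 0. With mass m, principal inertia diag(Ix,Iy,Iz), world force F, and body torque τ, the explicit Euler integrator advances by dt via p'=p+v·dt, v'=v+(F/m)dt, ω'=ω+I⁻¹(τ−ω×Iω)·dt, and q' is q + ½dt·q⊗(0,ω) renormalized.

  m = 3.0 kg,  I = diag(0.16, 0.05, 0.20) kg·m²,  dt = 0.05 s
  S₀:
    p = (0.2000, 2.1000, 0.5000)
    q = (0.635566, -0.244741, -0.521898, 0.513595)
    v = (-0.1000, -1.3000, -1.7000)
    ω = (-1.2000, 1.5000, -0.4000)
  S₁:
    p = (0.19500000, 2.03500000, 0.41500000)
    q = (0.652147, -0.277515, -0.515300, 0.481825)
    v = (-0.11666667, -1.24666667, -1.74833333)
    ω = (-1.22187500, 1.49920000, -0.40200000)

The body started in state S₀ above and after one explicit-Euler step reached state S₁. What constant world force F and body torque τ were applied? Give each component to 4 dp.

rate change Δω = (-0.02187500, -0.00080000, -0.00200000)
I·α + gyro = (-0.1600, -0.0200, 0.1900)
Δv = v₁−v₀ = (-0.01666667, 0.05333333, -0.04833333)
applied force F = (-1.0000, 3.2000, -2.9000)

F = (-1.0000, 3.2000, -2.9000)
τ = (-0.1600, -0.0200, 0.1900)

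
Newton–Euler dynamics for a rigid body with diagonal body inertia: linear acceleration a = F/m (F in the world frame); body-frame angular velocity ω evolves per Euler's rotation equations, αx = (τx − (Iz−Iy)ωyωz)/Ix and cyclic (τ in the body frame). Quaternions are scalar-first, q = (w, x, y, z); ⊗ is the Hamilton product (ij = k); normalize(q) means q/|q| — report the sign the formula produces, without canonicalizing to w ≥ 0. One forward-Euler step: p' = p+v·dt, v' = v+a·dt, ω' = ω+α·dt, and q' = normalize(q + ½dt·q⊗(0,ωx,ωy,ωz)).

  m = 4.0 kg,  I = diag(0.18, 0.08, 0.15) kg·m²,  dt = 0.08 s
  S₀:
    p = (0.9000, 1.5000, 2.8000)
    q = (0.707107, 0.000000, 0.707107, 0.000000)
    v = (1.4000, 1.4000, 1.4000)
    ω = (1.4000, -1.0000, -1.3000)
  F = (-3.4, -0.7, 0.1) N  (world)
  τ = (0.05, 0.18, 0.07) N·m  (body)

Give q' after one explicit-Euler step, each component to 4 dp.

q' = (0.7327, 0.0028, 0.6763, -0.0761)

2q̇ = q⊗(0,ω) = (0.7071070, 0.0707107, -0.7071070, -1.9091889)
q' = normalize(q + ½dt·q⊗(0,ω)) = (0.7327, 0.0028, 0.6763, -0.0761)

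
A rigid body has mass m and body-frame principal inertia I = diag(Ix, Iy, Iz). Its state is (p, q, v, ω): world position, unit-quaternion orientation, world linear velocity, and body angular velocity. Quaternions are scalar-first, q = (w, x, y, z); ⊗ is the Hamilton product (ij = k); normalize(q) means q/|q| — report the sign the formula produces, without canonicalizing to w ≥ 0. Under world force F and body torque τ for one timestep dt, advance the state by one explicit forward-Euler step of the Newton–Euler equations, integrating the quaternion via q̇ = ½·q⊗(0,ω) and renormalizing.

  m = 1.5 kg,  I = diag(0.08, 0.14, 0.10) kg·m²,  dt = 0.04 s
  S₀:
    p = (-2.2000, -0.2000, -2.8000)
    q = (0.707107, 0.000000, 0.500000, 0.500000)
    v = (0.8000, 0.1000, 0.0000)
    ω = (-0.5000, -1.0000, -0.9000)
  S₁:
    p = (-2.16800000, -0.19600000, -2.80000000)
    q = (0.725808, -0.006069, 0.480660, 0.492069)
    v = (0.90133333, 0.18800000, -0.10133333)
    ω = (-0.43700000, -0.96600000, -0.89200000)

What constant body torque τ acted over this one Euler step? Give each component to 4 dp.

τ = (0.0900, 0.1100, 0.0500)

ω₁ − ω₀ = (0.06300000, 0.03400000, 0.00800000)
τ = I·(Δω/dt) + ω₀×(Iω₀) = (0.0900, 0.1100, 0.0500)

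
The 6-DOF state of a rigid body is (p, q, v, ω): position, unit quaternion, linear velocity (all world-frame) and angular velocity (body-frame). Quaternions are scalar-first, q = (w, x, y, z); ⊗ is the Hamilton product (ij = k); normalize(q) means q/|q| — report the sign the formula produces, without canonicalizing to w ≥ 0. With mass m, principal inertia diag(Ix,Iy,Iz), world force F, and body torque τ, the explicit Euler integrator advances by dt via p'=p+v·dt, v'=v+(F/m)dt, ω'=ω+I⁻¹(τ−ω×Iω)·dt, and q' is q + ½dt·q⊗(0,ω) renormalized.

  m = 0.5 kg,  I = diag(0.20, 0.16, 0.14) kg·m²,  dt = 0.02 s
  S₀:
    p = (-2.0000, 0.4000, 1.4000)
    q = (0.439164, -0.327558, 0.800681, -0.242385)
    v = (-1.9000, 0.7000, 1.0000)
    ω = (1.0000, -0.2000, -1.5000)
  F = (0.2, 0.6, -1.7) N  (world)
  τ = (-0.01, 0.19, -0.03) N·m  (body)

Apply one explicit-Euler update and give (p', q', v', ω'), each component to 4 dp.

p' = (-2.0380, 0.4140, 1.4200)
q' = (0.4403, -0.3356, 0.7923, -0.2563)
v' = (-1.8920, 0.7240, 0.9320)
ω' = (0.9996, -0.1650, -1.5054)

ω×(Iω) gyroscopic = (-0.0060, -0.0900, 0.0080)
angular accel α = (-0.0200, 1.7500, -0.2714)
new body rate ω' = (0.9996, -0.1650, -1.5054)
q⊗(0,ω) = (0.1241167, -0.8103345, -0.8215548, -1.3939154)
q + ½dt·q⊗(0,ω), renormalized = (0.4403, -0.3356, 0.7923, -0.2563)
linear accel F/m = (0.4000, 1.2000, -3.4000)
new position p' = (-2.0380, 0.4140, 1.4200)
v + (F/m)dt = (-1.8920, 0.7240, 0.9320)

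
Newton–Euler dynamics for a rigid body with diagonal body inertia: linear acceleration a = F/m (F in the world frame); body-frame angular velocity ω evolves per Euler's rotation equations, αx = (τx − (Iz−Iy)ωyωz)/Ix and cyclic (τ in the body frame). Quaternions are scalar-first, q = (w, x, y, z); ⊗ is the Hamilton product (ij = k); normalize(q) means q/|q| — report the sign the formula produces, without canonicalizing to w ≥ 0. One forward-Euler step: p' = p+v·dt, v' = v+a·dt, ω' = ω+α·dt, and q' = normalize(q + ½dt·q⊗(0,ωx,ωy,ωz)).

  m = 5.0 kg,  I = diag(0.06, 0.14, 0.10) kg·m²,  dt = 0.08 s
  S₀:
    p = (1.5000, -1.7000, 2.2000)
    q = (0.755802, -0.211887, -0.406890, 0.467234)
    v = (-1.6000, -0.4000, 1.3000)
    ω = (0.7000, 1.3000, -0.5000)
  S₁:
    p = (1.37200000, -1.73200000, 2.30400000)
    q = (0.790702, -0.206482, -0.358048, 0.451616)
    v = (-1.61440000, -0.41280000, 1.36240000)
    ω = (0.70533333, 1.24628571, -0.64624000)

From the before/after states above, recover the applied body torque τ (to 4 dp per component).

τ = (0.0300, -0.0800, -0.1100)

ω₁ − ω₀ = (0.00533333, -0.05371429, -0.14624000)
ω₀×(Iω₀) = (0.0260, 0.0140, 0.0728)
applied torque τ = (0.0300, -0.0800, -0.1100)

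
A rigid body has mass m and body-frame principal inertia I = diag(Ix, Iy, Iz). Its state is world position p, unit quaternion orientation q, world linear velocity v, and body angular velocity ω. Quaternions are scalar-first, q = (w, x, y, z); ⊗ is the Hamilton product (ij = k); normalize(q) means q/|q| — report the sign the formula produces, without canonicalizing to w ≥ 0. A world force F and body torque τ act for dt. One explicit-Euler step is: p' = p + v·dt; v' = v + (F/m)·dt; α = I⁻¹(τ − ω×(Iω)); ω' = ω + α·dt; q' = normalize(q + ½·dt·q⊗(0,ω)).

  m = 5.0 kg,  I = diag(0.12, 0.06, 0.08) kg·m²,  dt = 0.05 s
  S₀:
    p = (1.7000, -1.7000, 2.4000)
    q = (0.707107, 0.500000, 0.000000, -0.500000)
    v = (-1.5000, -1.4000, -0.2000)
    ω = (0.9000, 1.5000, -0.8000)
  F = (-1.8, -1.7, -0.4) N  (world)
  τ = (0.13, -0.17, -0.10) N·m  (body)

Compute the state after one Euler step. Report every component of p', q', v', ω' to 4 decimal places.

p' = (1.6250, -1.7700, 2.3900)
q' = (0.6851, 0.5340, 0.0252, -0.4948)
v' = (-1.5180, -1.4170, -0.2040)
ω' = (0.9642, 1.3823, -0.8119)

precession coupling ω×(Iω) = (-0.0240, -0.0288, -0.0810)
(τ − ω×Iω)/I = (1.2833, -2.3533, -0.2375)
ω + α·dt = (0.9642, 1.3823, -0.8119)
2q̇ = q⊗(0,ω) = (-0.8500000, 1.3863963, 1.0106605, 0.1843144)
q' = normalize(q + ½dt·q⊗(0,ω)) = (0.6851, 0.5340, 0.0252, -0.4948)
linear accel F/m = (-0.3600, -0.3400, -0.0800)
p + v·dt = (1.6250, -1.7700, 2.3900)
v + (F/m)dt = (-1.5180, -1.4170, -0.2040)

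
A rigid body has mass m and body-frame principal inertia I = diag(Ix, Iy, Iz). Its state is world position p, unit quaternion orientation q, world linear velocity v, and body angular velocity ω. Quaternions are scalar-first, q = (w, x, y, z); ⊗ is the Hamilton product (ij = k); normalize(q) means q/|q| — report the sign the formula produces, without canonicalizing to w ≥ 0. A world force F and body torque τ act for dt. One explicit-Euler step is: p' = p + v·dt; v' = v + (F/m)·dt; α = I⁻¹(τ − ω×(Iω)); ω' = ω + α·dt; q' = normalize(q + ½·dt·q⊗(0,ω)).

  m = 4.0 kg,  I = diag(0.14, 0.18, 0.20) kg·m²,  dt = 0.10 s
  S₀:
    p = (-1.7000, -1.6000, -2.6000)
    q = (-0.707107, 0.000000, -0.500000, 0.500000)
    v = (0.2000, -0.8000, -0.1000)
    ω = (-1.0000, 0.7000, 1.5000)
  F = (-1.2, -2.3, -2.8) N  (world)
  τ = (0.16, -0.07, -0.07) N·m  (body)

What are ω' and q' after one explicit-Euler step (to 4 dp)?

ω' = (-0.9007, 0.6111, 1.4790)
q' = (-0.7237, -0.0196, -0.5472, 0.4200)

angular accel α = (0.9929, -0.8889, -0.2100)
new body rate ω' = (-0.9007, 0.6111, 1.4790)
Hamilton product q⊗(0,ω) = (-0.4000000, -0.3928930, -0.9949749, -1.5606605)
q' = normalize(q + ½dt·q⊗(0,ω)) = (-0.7237, -0.0196, -0.5472, 0.4200)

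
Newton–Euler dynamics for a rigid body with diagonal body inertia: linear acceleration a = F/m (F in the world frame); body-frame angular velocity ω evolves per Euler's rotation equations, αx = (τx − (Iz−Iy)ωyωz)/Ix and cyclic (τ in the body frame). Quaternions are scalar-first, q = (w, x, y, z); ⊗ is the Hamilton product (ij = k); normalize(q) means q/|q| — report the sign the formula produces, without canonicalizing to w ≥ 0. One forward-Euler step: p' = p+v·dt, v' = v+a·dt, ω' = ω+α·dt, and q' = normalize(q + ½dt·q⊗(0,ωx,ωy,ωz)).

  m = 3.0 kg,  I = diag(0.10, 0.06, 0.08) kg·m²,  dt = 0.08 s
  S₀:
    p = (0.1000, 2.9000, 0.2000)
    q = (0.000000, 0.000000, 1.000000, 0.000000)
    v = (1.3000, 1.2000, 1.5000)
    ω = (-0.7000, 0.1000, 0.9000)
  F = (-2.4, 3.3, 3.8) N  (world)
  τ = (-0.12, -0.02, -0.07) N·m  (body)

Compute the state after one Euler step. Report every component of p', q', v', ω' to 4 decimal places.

p' = (0.2040, 2.9960, 0.3200)
q' = (-0.0040, 0.0360, 0.9990, 0.0280)
v' = (1.2360, 1.2880, 1.6013)
ω' = (-0.7974, 0.0901, 0.8272)

a = (-0.8000, 1.1000, 1.2667)
p + v·dt = (0.2040, 2.9960, 0.3200)
v + (F/m)dt = (1.2360, 1.2880, 1.6013)
ω×(Iω) gyroscopic = (0.0018, -0.0126, 0.0028)
angular accel α = (-1.2180, -0.1233, -0.9100)
new body rate ω' = (-0.7974, 0.0901, 0.8272)
2q̇ = q⊗(0,ω) = (-0.1000000, 0.9000000, 0.0000000, 0.7000000)
q + ½dt·q⊗(0,ω), renormalized = (-0.0040, 0.0360, 0.9990, 0.0280)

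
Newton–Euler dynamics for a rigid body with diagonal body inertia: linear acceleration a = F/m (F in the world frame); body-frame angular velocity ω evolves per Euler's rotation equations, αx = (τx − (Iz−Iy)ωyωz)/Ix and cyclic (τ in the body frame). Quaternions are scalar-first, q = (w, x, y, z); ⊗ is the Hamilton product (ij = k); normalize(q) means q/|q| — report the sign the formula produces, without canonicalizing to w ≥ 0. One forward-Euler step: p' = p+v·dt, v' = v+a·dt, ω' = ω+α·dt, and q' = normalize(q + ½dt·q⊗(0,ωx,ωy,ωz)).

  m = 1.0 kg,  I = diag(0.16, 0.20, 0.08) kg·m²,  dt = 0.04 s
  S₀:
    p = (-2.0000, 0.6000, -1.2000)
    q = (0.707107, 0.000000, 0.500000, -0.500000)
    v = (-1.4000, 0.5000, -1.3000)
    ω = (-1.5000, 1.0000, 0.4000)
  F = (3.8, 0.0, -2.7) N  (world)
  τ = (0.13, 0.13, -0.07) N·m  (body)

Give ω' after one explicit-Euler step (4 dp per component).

precession coupling ω×(Iω) = (-0.0480, -0.0480, -0.0600)
α = I⁻¹(τ − ω×Iω) = (1.1125, 0.8900, -0.1250)
ω' = ω + α·dt = (-1.4555, 1.0356, 0.3950)

ω' = (-1.4555, 1.0356, 0.3950)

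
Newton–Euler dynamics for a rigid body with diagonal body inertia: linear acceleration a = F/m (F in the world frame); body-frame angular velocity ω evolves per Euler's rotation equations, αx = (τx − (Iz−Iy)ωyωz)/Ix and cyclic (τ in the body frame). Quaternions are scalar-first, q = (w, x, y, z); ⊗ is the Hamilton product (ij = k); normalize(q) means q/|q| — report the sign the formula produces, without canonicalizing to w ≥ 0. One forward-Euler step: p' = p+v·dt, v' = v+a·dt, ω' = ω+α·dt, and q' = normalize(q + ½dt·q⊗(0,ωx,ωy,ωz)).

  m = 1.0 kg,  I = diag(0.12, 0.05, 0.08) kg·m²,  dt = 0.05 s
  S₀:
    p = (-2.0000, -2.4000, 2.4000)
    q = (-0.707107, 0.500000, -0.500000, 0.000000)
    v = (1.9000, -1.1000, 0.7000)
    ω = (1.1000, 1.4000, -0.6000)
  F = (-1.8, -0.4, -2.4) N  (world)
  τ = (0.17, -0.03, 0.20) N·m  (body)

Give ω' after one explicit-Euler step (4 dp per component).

gyro term ω×Iω = (-0.0252, -0.0264, -0.1078)
(τ − ω×Iω)/I = (1.6267, -0.0720, 3.8475)
new body rate ω' = (1.1813, 1.3964, -0.4076)

ω' = (1.1813, 1.3964, -0.4076)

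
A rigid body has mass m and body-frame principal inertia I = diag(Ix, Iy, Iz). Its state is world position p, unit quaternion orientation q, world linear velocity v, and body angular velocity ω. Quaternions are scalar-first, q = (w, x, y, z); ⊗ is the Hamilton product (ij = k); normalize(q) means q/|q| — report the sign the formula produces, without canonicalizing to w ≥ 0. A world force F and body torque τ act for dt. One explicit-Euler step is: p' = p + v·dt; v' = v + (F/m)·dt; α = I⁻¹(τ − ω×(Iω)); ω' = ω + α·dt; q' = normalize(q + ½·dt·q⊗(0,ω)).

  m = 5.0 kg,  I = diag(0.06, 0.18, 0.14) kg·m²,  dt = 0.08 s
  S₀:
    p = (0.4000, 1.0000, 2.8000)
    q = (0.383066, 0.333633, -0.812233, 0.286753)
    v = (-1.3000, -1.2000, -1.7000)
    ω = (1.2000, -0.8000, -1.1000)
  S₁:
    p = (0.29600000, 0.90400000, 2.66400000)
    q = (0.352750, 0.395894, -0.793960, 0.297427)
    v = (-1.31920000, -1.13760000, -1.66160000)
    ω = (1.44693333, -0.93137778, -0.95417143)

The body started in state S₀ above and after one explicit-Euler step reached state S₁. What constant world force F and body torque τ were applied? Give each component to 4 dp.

F = (-1.2000, 3.9000, 2.4000)
τ = (0.1500, -0.1900, 0.1400)

Δv = v₁−v₀ = (-0.01920000, 0.06240000, 0.03840000)
applied force F = (-1.2000, 3.9000, 2.4000)
rate change Δω = (0.24693333, -0.13137778, 0.14582857)
applied torque τ = (0.1500, -0.1900, 0.1400)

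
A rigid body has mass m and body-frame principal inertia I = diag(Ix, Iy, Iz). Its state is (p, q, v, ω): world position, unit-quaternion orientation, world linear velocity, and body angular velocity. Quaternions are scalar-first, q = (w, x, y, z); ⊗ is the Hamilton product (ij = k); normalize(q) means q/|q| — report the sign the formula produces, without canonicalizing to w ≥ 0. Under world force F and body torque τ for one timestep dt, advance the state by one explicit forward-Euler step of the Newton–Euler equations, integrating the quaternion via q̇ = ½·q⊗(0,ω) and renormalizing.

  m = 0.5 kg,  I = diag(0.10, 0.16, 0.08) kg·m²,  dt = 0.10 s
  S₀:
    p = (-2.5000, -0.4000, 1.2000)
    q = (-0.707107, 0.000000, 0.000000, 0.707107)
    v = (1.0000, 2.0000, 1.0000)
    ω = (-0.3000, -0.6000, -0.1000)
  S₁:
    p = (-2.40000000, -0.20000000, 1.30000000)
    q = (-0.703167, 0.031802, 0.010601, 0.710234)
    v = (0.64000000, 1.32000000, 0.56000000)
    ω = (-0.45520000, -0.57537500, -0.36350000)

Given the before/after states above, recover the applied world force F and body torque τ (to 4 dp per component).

F = (-1.8000, -3.4000, -2.2000)
τ = (-0.1600, 0.0400, -0.2000)

Δv = v₁−v₀ = (-0.36000000, -0.68000000, -0.44000000)
applied force F = (-1.8000, -3.4000, -2.2000)
ω₁ − ω₀ = (-0.15520000, 0.02462500, -0.26350000)
I·α + gyro = (-0.1600, 0.0400, -0.2000)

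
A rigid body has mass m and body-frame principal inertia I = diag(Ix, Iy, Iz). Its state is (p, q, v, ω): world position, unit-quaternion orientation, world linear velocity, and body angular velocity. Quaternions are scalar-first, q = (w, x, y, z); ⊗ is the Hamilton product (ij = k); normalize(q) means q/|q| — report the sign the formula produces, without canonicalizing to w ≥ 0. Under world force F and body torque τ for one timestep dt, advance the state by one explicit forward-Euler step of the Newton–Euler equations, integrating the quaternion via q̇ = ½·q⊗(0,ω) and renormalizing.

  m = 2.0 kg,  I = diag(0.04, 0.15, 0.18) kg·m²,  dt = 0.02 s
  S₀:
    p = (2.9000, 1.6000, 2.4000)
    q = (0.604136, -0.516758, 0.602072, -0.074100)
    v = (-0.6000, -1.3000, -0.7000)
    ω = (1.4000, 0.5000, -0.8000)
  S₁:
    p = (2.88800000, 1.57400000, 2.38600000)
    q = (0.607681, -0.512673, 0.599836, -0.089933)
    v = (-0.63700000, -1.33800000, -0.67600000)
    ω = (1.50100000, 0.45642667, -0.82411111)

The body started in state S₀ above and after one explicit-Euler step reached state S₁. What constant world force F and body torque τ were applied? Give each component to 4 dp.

Δω = ω₁−ω₀ = (0.10100000, -0.04357333, -0.02411111)
ω₀×(Iω₀) = (-0.0120, 0.1568, 0.0770)
applied torque τ = (0.1900, -0.1700, -0.1400)
v₁ − v₀ = (-0.03700000, -0.03800000, 0.02400000)
F = m·Δv/dt = (-3.7000, -3.8000, 2.4000)

F = (-3.7000, -3.8000, 2.4000)
τ = (0.1900, -0.1700, -0.1400)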